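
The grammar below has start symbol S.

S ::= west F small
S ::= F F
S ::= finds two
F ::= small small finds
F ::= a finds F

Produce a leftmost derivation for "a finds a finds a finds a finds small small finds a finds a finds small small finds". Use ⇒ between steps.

S ⇒ F F   [S ::= F F]
F F ⇒ a finds F F   [F ::= a finds F]
a finds F F ⇒ a finds a finds F F   [F ::= a finds F]
a finds a finds F F ⇒ a finds a finds a finds F F   [F ::= a finds F]
a finds a finds a finds F F ⇒ a finds a finds a finds a finds F F   [F ::= a finds F]
a finds a finds a finds a finds F F ⇒ a finds a finds a finds a finds small small finds F   [F ::= small small finds]
a finds a finds a finds a finds small small finds F ⇒ a finds a finds a finds a finds small small finds a finds F   [F ::= a finds F]
a finds a finds a finds a finds small small finds a finds F ⇒ a finds a finds a finds a finds small small finds a finds a finds F   [F ::= a finds F]
a finds a finds a finds a finds small small finds a finds a finds F ⇒ a finds a finds a finds a finds small small finds a finds a finds small small finds   [F ::= small small finds]

S ⇒ F F ⇒ a finds F F ⇒ a finds a finds F F ⇒ a finds a finds a finds F F ⇒ a finds a finds a finds a finds F F ⇒ a finds a finds a finds a finds small small finds F ⇒ a finds a finds a finds a finds small small finds a finds F ⇒ a finds a finds a finds a finds small small finds a finds a finds F ⇒ a finds a finds a finds a finds small small finds a finds a finds small small finds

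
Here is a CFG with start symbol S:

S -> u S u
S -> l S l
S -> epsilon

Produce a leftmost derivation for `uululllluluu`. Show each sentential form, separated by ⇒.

S ⇒ uSu   [S -> u S u]
uSu ⇒ uuSuu   [S -> u S u]
uuSuu ⇒ uulSluu   [S -> l S l]
uulSluu ⇒ uuluSuluu   [S -> u S u]
uuluSuluu ⇒ uululSluluu   [S -> l S l]
uululSluluu ⇒ uulullSlluluu   [S -> l S l]
uulullSlluluu ⇒ uululllluluu   [S -> epsilon]

S ⇒ uSu ⇒ uuSuu ⇒ uulSluu ⇒ uuluSuluu ⇒ uululSluluu ⇒ uulullSlluluu ⇒ uululllluluu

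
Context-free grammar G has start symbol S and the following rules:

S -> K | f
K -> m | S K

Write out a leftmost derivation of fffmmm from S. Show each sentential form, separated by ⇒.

S ⇒ K ⇒ SK ⇒ KK ⇒ SKK ⇒ fKK ⇒ fSKK ⇒ fKKK ⇒ fSKKK ⇒ ffKKK ⇒ ffSKKK ⇒ fffKKK ⇒ fffmKK ⇒ fffmmK ⇒ fffmmm

S ⇒ K   [S -> K]
K ⇒ SK   [K -> S K]
SK ⇒ KK   [S -> K]
KK ⇒ SKK   [K -> S K]
SKK ⇒ fKK   [S -> f]
fKK ⇒ fSKK   [K -> S K]
fSKK ⇒ fKKK   [S -> K]
fKKK ⇒ fSKKK   [K -> S K]
fSKKK ⇒ ffKKK   [S -> f]
ffKKK ⇒ ffSKKK   [K -> S K]
ffSKKK ⇒ fffKKK   [S -> f]
fffKKK ⇒ fffmKK   [K -> m]
fffmKK ⇒ fffmmK   [K -> m]
fffmmK ⇒ fffmmm   [K -> m]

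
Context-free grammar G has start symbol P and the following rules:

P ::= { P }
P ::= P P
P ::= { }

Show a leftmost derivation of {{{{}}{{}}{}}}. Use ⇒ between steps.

P⇒{P}⇒{{P}}⇒{{PP}}⇒{{PPP}}⇒{{{P}PP}}⇒{{{{}}PP}}⇒{{{{}}{P}P}}⇒{{{{}}{{}}P}}⇒{{{{}}{{}}{}}}

P ⇒ {P}   [P ::= { P }]
{P} ⇒ {{P}}   [P ::= { P }]
{{P}} ⇒ {{PP}}   [P ::= P P]
{{PP}} ⇒ {{PPP}}   [P ::= P P]
{{PPP}} ⇒ {{{P}PP}}   [P ::= { P }]
{{{P}PP}} ⇒ {{{{}}PP}}   [P ::= { }]
{{{{}}PP}} ⇒ {{{{}}{P}P}}   [P ::= { P }]
{{{{}}{P}P}} ⇒ {{{{}}{{}}P}}   [P ::= { }]
{{{{}}{{}}P}} ⇒ {{{{}}{{}}{}}}   [P ::= { }]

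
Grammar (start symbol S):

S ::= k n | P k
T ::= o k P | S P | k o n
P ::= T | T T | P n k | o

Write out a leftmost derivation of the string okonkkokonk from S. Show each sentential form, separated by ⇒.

S⇒Pk⇒Tk⇒okPk⇒okTTk⇒okSPTk⇒okPkPTk⇒okPnkkPTk⇒okonkkPTk⇒okonkkoTk⇒okonkkokonk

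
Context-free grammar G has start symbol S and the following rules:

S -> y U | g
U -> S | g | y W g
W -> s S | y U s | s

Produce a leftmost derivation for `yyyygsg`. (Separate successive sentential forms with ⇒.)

S⇒yU⇒yyWg⇒yyyUsg⇒yyySsg⇒yyyyUsg⇒yyyygsg

S ⇒ yU   [S -> y U]
yU ⇒ yyWg   [U -> y W g]
yyWg ⇒ yyyUsg   [W -> y U s]
yyyUsg ⇒ yyySsg   [U -> S]
yyySsg ⇒ yyyyUsg   [S -> y U]
yyyyUsg ⇒ yyyygsg   [U -> g]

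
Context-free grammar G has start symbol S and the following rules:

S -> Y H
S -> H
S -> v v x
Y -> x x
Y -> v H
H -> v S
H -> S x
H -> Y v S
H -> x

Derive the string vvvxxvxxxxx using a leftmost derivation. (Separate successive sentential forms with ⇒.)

S ⇒ YH ⇒ vHH ⇒ vvSH ⇒ vvYHH ⇒ vvvHHH ⇒ vvvYvSHH ⇒ vvvxxvSHH ⇒ vvvxxvYHHH ⇒ vvvxxvxxHHH ⇒ vvvxxvxxxHH ⇒ vvvxxvxxxxH ⇒ vvvxxvxxxxx

S ⇒ YH   [S -> Y H]
YH ⇒ vHH   [Y -> v H]
vHH ⇒ vvSH   [H -> v S]
vvSH ⇒ vvYHH   [S -> Y H]
vvYHH ⇒ vvvHHH   [Y -> v H]
vvvHHH ⇒ vvvYvSHH   [H -> Y v S]
vvvYvSHH ⇒ vvvxxvSHH   [Y -> x x]
vvvxxvSHH ⇒ vvvxxvYHHH   [S -> Y H]
vvvxxvYHHH ⇒ vvvxxvxxHHH   [Y -> x x]
vvvxxvxxHHH ⇒ vvvxxvxxxHH   [H -> x]
vvvxxvxxxHH ⇒ vvvxxvxxxxH   [H -> x]
vvvxxvxxxxH ⇒ vvvxxvxxxxx   [H -> x]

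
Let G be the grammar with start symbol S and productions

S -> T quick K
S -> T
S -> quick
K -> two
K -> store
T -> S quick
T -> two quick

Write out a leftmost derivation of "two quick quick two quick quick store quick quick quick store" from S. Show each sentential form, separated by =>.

S => T quick K   [S -> T quick K]
T quick K => S quick quick K   [T -> S quick]
S quick quick K => T quick quick K   [S -> T]
T quick quick K => S quick quick quick K   [T -> S quick]
S quick quick quick K => T quick K quick quick quick K   [S -> T quick K]
T quick K quick quick quick K => S quick quick K quick quick quick K   [T -> S quick]
S quick quick K quick quick quick K => T quick K quick quick K quick quick quick K   [S -> T quick K]
T quick K quick quick K quick quick quick K => two quick quick K quick quick K quick quick quick K   [T -> two quick]
two quick quick K quick quick K quick quick quick K => two quick quick two quick quick K quick quick quick K   [K -> two]
two quick quick two quick quick K quick quick quick K => two quick quick two quick quick store quick quick quick K   [K -> store]
two quick quick two quick quick store quick quick quick K => two quick quick two quick quick store quick quick quick store   [K -> store]

S => T quick K => S quick quick K => T quick quick K => S quick quick quick K => T quick K quick quick quick K => S quick quick K quick quick quick K => T quick K quick quick K quick quick quick K => two quick quick K quick quick K quick quick quick K => two quick quick two quick quick K quick quick quick K => two quick quick two quick quick store quick quick quick K => two quick quick two quick quick store quick quick quick store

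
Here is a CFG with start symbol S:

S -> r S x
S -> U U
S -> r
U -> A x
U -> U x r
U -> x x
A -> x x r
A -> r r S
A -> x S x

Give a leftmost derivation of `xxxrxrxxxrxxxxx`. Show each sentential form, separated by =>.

S=>UU=>UxrU=>xxxrU=>xxxrAx=>xxxrxSxx=>xxxrxrSxxx=>xxxrxrUUxxx=>xxxrxrUxrUxxx=>xxxrxrxxxrUxxx=>xxxrxrxxxrxxxxx

S => UU   [S -> U U]
UU => UxrU   [U -> U x r]
UxrU => xxxrU   [U -> x x]
xxxrU => xxxrAx   [U -> A x]
xxxrAx => xxxrxSxx   [A -> x S x]
xxxrxSxx => xxxrxrSxxx   [S -> r S x]
xxxrxrSxxx => xxxrxrUUxxx   [S -> U U]
xxxrxrUUxxx => xxxrxrUxrUxxx   [U -> U x r]
xxxrxrUxrUxxx => xxxrxrxxxrUxxx   [U -> x x]
xxxrxrxxxrUxxx => xxxrxrxxxrxxxxx   [U -> x x]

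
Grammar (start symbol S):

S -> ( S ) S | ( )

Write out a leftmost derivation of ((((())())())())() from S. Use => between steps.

S=>(S)S=>((S)S)S=>(((S)S)S)S=>((((S)S)S)S)S=>((((())S)S)S)S=>((((())())S)S)S=>((((())())())S)S=>((((())())())())S=>((((())())())())()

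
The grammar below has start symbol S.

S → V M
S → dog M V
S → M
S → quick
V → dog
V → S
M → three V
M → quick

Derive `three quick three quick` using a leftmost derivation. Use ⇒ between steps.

S ⇒ V M   [S → V M]
V M ⇒ S M   [V → S]
S M ⇒ M M   [S → M]
M M ⇒ three V M   [M → three V]
three V M ⇒ three S M   [V → S]
three S M ⇒ three quick M   [S → quick]
three quick M ⇒ three quick three V   [M → three V]
three quick three V ⇒ three quick three S   [V → S]
three quick three S ⇒ three quick three quick   [S → quick]

S ⇒ V M ⇒ S M ⇒ M M ⇒ three V M ⇒ three S M ⇒ three quick M ⇒ three quick three V ⇒ three quick three S ⇒ three quick three quick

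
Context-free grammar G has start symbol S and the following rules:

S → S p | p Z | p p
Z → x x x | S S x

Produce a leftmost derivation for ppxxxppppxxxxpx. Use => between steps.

S => pZ => pSSx => ppZSx => ppxxxSx => ppxxxSpx => ppxxxpZpx => ppxxxpSSxpx => ppxxxpppSxpx => ppxxxppppZxpx => ppxxxppppxxxxpx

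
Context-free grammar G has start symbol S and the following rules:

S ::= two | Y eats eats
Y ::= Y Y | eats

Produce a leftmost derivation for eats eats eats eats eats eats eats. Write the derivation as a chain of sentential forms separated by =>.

S => Y eats eats => Y Y eats eats => Y Y Y eats eats => Y Y Y Y eats eats => Y Y Y Y Y eats eats => eats Y Y Y Y eats eats => eats eats Y Y Y eats eats => eats eats eats Y Y eats eats => eats eats eats eats Y eats eats => eats eats eats eats eats eats eats

S => Y eats eats   [S ::= Y eats eats]
Y eats eats => Y Y eats eats   [Y ::= Y Y]
Y Y eats eats => Y Y Y eats eats   [Y ::= Y Y]
Y Y Y eats eats => Y Y Y Y eats eats   [Y ::= Y Y]
Y Y Y Y eats eats => Y Y Y Y Y eats eats   [Y ::= Y Y]
Y Y Y Y Y eats eats => eats Y Y Y Y eats eats   [Y ::= eats]
eats Y Y Y Y eats eats => eats eats Y Y Y eats eats   [Y ::= eats]
eats eats Y Y Y eats eats => eats eats eats Y Y eats eats   [Y ::= eats]
eats eats eats Y Y eats eats => eats eats eats eats Y eats eats   [Y ::= eats]
eats eats eats eats Y eats eats => eats eats eats eats eats eats eats   [Y ::= eats]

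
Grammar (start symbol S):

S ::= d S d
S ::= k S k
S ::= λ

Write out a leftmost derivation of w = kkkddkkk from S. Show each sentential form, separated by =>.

S=>kSk=>kkSkk=>kkkSkkk=>kkkdSdkkk=>kkkddkkk

S => kSk   [S ::= k S k]
kSk => kkSkk   [S ::= k S k]
kkSkk => kkkSkkk   [S ::= k S k]
kkkSkkk => kkkdSdkkk   [S ::= d S d]
kkkdSdkkk => kkkddkkk   [S ::= λ]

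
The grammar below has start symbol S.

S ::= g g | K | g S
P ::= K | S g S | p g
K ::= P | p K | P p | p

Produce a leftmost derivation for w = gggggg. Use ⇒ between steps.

S⇒gS⇒ggS⇒gggS⇒ggggS⇒gggggg

S ⇒ gS   [S ::= g S]
gS ⇒ ggS   [S ::= g S]
ggS ⇒ gggS   [S ::= g S]
gggS ⇒ ggggS   [S ::= g S]
ggggS ⇒ gggggg   [S ::= g g]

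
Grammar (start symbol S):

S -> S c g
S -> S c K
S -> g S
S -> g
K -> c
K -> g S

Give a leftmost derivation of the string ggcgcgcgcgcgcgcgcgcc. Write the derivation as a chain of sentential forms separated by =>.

S => gS   [S -> g S]
gS => gScK   [S -> S c K]
gScK => gScgcK   [S -> S c g]
gScgcK => gScgcgcK   [S -> S c g]
gScgcgcK => gScgcgcgcK   [S -> S c g]
gScgcgcgcK => gScgcgcgcgcK   [S -> S c g]
gScgcgcgcgcK => gScgcgcgcgcgcK   [S -> S c g]
gScgcgcgcgcgcK => gScgcgcgcgcgcgcK   [S -> S c g]
gScgcgcgcgcgcgcK => gScgcgcgcgcgcgcgcK   [S -> S c g]
gScgcgcgcgcgcgcgcK => gScgcgcgcgcgcgcgcgcK   [S -> S c g]
gScgcgcgcgcgcgcgcgcK => ggcgcgcgcgcgcgcgcgcK   [S -> g]
ggcgcgcgcgcgcgcgcgcK => ggcgcgcgcgcgcgcgcgcc   [K -> c]

S => gS => gScK => gScgcK => gScgcgcK => gScgcgcgcK => gScgcgcgcgcK => gScgcgcgcgcgcK => gScgcgcgcgcgcgcK => gScgcgcgcgcgcgcgcK => gScgcgcgcgcgcgcgcgcK => ggcgcgcgcgcgcgcgcgcK => ggcgcgcgcgcgcgcgcgcc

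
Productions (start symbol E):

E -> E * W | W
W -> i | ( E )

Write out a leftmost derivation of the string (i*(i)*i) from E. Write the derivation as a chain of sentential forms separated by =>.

E => W => (E) => (E*W) => (E*W*W) => (W*W*W) => (i*W*W) => (i*(E)*W) => (i*(W)*W) => (i*(i)*W) => (i*(i)*i)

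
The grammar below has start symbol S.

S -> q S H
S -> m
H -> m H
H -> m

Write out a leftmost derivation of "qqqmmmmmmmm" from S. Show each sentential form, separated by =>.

S => qSH   [S -> q S H]
qSH => qqSHH   [S -> q S H]
qqSHH => qqqSHHH   [S -> q S H]
qqqSHHH => qqqmHHH   [S -> m]
qqqmHHH => qqqmmHHH   [H -> m H]
qqqmmHHH => qqqmmmHHH   [H -> m H]
qqqmmmHHH => qqqmmmmHHH   [H -> m H]
qqqmmmmHHH => qqqmmmmmHH   [H -> m]
qqqmmmmmHH => qqqmmmmmmHH   [H -> m H]
qqqmmmmmmHH => qqqmmmmmmmH   [H -> m]
qqqmmmmmmmH => qqqmmmmmmmm   [H -> m]

S => qSH => qqSHH => qqqSHHH => qqqmHHH => qqqmmHHH => qqqmmmHHH => qqqmmmmHHH => qqqmmmmmHH => qqqmmmmmmHH => qqqmmmmmmmH => qqqmmmmmmmm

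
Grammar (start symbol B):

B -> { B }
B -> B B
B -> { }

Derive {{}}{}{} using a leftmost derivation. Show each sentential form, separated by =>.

B => BB => BBB => {B}BB => {{}}BB => {{}}{}B => {{}}{}{}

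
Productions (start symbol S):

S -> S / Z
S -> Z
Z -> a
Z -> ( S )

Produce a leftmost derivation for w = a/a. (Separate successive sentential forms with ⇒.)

S⇒S/Z⇒Z/Z⇒a/Z⇒a/a

S ⇒ S/Z   [S -> S / Z]
S/Z ⇒ Z/Z   [S -> Z]
Z/Z ⇒ a/Z   [Z -> a]
a/Z ⇒ a/a   [Z -> a]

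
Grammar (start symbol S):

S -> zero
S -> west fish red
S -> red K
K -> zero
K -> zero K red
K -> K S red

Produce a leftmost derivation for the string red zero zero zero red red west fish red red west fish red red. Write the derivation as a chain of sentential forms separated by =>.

S => red K   [S -> red K]
red K => red K S red   [K -> K S red]
red K S red => red K S red S red   [K -> K S red]
red K S red S red => red zero K red S red S red   [K -> zero K red]
red zero K red S red S red => red zero zero K red red S red S red   [K -> zero K red]
red zero zero K red red S red S red => red zero zero zero red red S red S red   [K -> zero]
red zero zero zero red red S red S red => red zero zero zero red red west fish red red S red   [S -> west fish red]
red zero zero zero red red west fish red red S red => red zero zero zero red red west fish red red west fish red red   [S -> west fish red]

S => red K => red K S red => red K S red S red => red zero K red S red S red => red zero zero K red red S red S red => red zero zero zero red red S red S red => red zero zero zero red red west fish red red S red => red zero zero zero red red west fish red red west fish red red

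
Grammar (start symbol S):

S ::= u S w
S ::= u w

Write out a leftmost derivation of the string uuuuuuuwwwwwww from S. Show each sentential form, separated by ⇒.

S⇒uSw⇒uuSww⇒uuuSwww⇒uuuuSwwww⇒uuuuuSwwwww⇒uuuuuuSwwwwww⇒uuuuuuuwwwwwww

S ⇒ uSw   [S ::= u S w]
uSw ⇒ uuSww   [S ::= u S w]
uuSww ⇒ uuuSwww   [S ::= u S w]
uuuSwww ⇒ uuuuSwwww   [S ::= u S w]
uuuuSwwww ⇒ uuuuuSwwwww   [S ::= u S w]
uuuuuSwwwww ⇒ uuuuuuSwwwwww   [S ::= u S w]
uuuuuuSwwwwww ⇒ uuuuuuuwwwwwww   [S ::= u w]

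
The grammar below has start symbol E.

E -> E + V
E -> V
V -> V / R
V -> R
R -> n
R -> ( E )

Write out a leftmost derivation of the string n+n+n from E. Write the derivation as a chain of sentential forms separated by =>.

E => E+V => E+V+V => V+V+V => R+V+V => n+V+V => n+R+V => n+n+V => n+n+R => n+n+n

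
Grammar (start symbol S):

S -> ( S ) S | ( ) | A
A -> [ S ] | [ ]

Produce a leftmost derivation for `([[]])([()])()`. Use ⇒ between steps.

S ⇒ (S)S   [S -> ( S ) S]
(S)S ⇒ (A)S   [S -> A]
(A)S ⇒ ([S])S   [A -> [ S ]]
([S])S ⇒ ([A])S   [S -> A]
([A])S ⇒ ([[]])S   [A -> [ ]]
([[]])S ⇒ ([[]])(S)S   [S -> ( S ) S]
([[]])(S)S ⇒ ([[]])(A)S   [S -> A]
([[]])(A)S ⇒ ([[]])([S])S   [A -> [ S ]]
([[]])([S])S ⇒ ([[]])([()])S   [S -> ( )]
([[]])([()])S ⇒ ([[]])([()])()   [S -> ( )]

S ⇒ (S)S ⇒ (A)S ⇒ ([S])S ⇒ ([A])S ⇒ ([[]])S ⇒ ([[]])(S)S ⇒ ([[]])(A)S ⇒ ([[]])([S])S ⇒ ([[]])([()])S ⇒ ([[]])([()])()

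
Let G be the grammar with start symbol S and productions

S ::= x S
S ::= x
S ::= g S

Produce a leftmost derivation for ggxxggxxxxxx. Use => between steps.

S => gS => ggS => ggxS => ggxxS => ggxxgS => ggxxggS => ggxxggxS => ggxxggxxS => ggxxggxxxS => ggxxggxxxxS => ggxxggxxxxxS => ggxxggxxxxxx

S => gS   [S ::= g S]
gS => ggS   [S ::= g S]
ggS => ggxS   [S ::= x S]
ggxS => ggxxS   [S ::= x S]
ggxxS => ggxxgS   [S ::= g S]
ggxxgS => ggxxggS   [S ::= g S]
ggxxggS => ggxxggxS   [S ::= x S]
ggxxggxS => ggxxggxxS   [S ::= x S]
ggxxggxxS => ggxxggxxxS   [S ::= x S]
ggxxggxxxS => ggxxggxxxxS   [S ::= x S]
ggxxggxxxxS => ggxxggxxxxxS   [S ::= x S]
ggxxggxxxxxS => ggxxggxxxxxx   [S ::= x]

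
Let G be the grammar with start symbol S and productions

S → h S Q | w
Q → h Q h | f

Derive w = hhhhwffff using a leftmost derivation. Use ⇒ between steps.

S ⇒ hSQ ⇒ hhSQQ ⇒ hhhSQQQ ⇒ hhhhSQQQQ ⇒ hhhhwQQQQ ⇒ hhhhwfQQQ ⇒ hhhhwffQQ ⇒ hhhhwfffQ ⇒ hhhhwffff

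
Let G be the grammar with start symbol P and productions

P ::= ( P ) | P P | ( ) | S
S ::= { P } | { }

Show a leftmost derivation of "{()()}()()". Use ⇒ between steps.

P ⇒ PP ⇒ PPP ⇒ SPP ⇒ {P}PP ⇒ {PP}PP ⇒ {()P}PP ⇒ {()()}PP ⇒ {()()}()P ⇒ {()()}()()

P ⇒ PP   [P ::= P P]
PP ⇒ PPP   [P ::= P P]
PPP ⇒ SPP   [P ::= S]
SPP ⇒ {P}PP   [S ::= { P }]
{P}PP ⇒ {PP}PP   [P ::= P P]
{PP}PP ⇒ {()P}PP   [P ::= ( )]
{()P}PP ⇒ {()()}PP   [P ::= ( )]
{()()}PP ⇒ {()()}()P   [P ::= ( )]
{()()}()P ⇒ {()()}()()   [P ::= ( )]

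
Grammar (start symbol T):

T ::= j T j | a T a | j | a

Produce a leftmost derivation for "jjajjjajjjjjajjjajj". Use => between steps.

T => jTj => jjTjj => jjaTajj => jjajTjajj => jjajjTjjajj => jjajjjTjjjajj => jjajjjaTajjjajj => jjajjjajTjajjjajj => jjajjjajjTjjajjjajj => jjajjjajjjjjajjjajj

T => jTj   [T ::= j T j]
jTj => jjTjj   [T ::= j T j]
jjTjj => jjaTajj   [T ::= a T a]
jjaTajj => jjajTjajj   [T ::= j T j]
jjajTjajj => jjajjTjjajj   [T ::= j T j]
jjajjTjjajj => jjajjjTjjjajj   [T ::= j T j]
jjajjjTjjjajj => jjajjjaTajjjajj   [T ::= a T a]
jjajjjaTajjjajj => jjajjjajTjajjjajj   [T ::= j T j]
jjajjjajTjajjjajj => jjajjjajjTjjajjjajj   [T ::= j T j]
jjajjjajjTjjajjjajj => jjajjjajjjjjajjjajj   [T ::= j]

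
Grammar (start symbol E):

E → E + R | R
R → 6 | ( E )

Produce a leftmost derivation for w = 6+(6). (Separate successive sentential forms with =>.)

E => E+R => R+R => 6+R => 6+(E) => 6+(R) => 6+(6)

E => E+R   [E → E + R]
E+R => R+R   [E → R]
R+R => 6+R   [R → 6]
6+R => 6+(E)   [R → ( E )]
6+(E) => 6+(R)   [E → R]
6+(R) => 6+(6)   [R → 6]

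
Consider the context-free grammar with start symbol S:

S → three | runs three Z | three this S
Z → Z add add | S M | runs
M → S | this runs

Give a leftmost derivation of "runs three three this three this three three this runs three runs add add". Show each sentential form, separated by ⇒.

S ⇒ runs three Z   [S → runs three Z]
runs three Z ⇒ runs three S M   [Z → S M]
runs three S M ⇒ runs three three this S M   [S → three this S]
runs three three this S M ⇒ runs three three this three this S M   [S → three this S]
runs three three this three this S M ⇒ runs three three this three this three M   [S → three]
runs three three this three this three M ⇒ runs three three this three this three S   [M → S]
runs three three this three this three S ⇒ runs three three this three this three three this S   [S → three this S]
runs three three this three this three three this S ⇒ runs three three this three this three three this runs three Z   [S → runs three Z]
runs three three this three this three three this runs three Z ⇒ runs three three this three this three three this runs three Z add add   [Z → Z add add]
runs three three this three this three three this runs three Z add add ⇒ runs three three this three this three three this runs three runs add add   [Z → runs]

S ⇒ runs three Z ⇒ runs three S M ⇒ runs three three this S M ⇒ runs three three this three this S M ⇒ runs three three this three this three M ⇒ runs three three this three this three S ⇒ runs three three this three this three three this S ⇒ runs three three this three this three three this runs three Z ⇒ runs three three this three this three three this runs three Z add add ⇒ runs three three this three this three three this runs three runs add add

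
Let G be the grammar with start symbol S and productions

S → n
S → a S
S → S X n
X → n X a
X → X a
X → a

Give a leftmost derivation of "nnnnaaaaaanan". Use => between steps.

S => SXn   [S → S X n]
SXn => SXnXn   [S → S X n]
SXnXn => nXnXn   [S → n]
nXnXn => nnXanXn   [X → n X a]
nnXanXn => nnnXaanXn   [X → n X a]
nnnXaanXn => nnnnXaaanXn   [X → n X a]
nnnnXaaanXn => nnnnXaaaanXn   [X → X a]
nnnnXaaaanXn => nnnnXaaaaanXn   [X → X a]
nnnnXaaaaanXn => nnnnaaaaaanXn   [X → a]
nnnnaaaaaanXn => nnnnaaaaaanan   [X → a]

S => SXn => SXnXn => nXnXn => nnXanXn => nnnXaanXn => nnnnXaaanXn => nnnnXaaaanXn => nnnnXaaaaanXn => nnnnaaaaaanXn => nnnnaaaaaanan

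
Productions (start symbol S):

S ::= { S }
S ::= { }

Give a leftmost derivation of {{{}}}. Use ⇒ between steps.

S ⇒ {S} ⇒ {{S}} ⇒ {{{}}}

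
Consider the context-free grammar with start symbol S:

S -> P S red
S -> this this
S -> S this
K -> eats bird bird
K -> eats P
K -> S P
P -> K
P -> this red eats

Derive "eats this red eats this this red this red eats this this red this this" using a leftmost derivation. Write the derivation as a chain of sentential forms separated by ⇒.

S ⇒ S this ⇒ S this this ⇒ P S red this this ⇒ K S red this this ⇒ eats P S red this this ⇒ eats K S red this this ⇒ eats S P S red this this ⇒ eats P S red P S red this this ⇒ eats this red eats S red P S red this this ⇒ eats this red eats this this red P S red this this ⇒ eats this red eats this this red this red eats S red this this ⇒ eats this red eats this this red this red eats this this red this this

S ⇒ S this   [S -> S this]
S this ⇒ S this this   [S -> S this]
S this this ⇒ P S red this this   [S -> P S red]
P S red this this ⇒ K S red this this   [P -> K]
K S red this this ⇒ eats P S red this this   [K -> eats P]
eats P S red this this ⇒ eats K S red this this   [P -> K]
eats K S red this this ⇒ eats S P S red this this   [K -> S P]
eats S P S red this this ⇒ eats P S red P S red this this   [S -> P S red]
eats P S red P S red this this ⇒ eats this red eats S red P S red this this   [P -> this red eats]
eats this red eats S red P S red this this ⇒ eats this red eats this this red P S red this this   [S -> this this]
eats this red eats this this red P S red this this ⇒ eats this red eats this this red this red eats S red this this   [P -> this red eats]
eats this red eats this this red this red eats S red this this ⇒ eats this red eats this this red this red eats this this red this this   [S -> this this]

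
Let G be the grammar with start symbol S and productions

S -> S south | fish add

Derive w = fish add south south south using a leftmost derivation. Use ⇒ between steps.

S ⇒ S south   [S -> S south]
S south ⇒ S south south   [S -> S south]
S south south ⇒ S south south south   [S -> S south]
S south south south ⇒ fish add south south south   [S -> fish add]

S ⇒ S south ⇒ S south south ⇒ S south south south ⇒ fish add south south south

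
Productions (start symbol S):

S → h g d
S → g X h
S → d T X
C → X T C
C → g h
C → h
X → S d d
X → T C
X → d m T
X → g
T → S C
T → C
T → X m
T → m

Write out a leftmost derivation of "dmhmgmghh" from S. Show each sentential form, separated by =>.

S=>dTX=>dXmX=>dTCmX=>dmCmX=>dmhmX=>dmhmTC=>dmhmCC=>dmhmXTCC=>dmhmgTCC=>dmhmgmCC=>dmhmgmghC=>dmhmgmghh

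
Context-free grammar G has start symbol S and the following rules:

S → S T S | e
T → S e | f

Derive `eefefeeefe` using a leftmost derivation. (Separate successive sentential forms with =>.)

S => STS => STSTS => eTSTS => eSeSTS => eSTSeSTS => eSTSTSeSTS => eeTSTSeSTS => eefSTSeSTS => eefeTSeSTS => eefefSeSTS => eefefeeSTS => eefefeeeTS => eefefeeefS => eefefeeefe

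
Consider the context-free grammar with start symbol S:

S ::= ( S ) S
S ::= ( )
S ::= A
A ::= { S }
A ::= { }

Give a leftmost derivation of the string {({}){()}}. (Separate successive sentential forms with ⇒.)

S ⇒ A   [S ::= A]
A ⇒ {S}   [A ::= { S }]
{S} ⇒ {(S)S}   [S ::= ( S ) S]
{(S)S} ⇒ {(A)S}   [S ::= A]
{(A)S} ⇒ {({})S}   [A ::= { }]
{({})S} ⇒ {({})A}   [S ::= A]
{({})A} ⇒ {({}){S}}   [A ::= { S }]
{({}){S}} ⇒ {({}){()}}   [S ::= ( )]

S ⇒ A ⇒ {S} ⇒ {(S)S} ⇒ {(A)S} ⇒ {({})S} ⇒ {({})A} ⇒ {({}){S}} ⇒ {({}){()}}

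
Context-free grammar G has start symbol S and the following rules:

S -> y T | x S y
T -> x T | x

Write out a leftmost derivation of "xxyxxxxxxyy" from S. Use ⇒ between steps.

S⇒xSy⇒xxSyy⇒xxyTyy⇒xxyxTyy⇒xxyxxTyy⇒xxyxxxTyy⇒xxyxxxxTyy⇒xxyxxxxxTyy⇒xxyxxxxxxyy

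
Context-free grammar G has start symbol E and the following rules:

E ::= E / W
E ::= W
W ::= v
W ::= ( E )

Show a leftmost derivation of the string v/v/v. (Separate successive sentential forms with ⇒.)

E ⇒ E/W   [E ::= E / W]
E/W ⇒ E/W/W   [E ::= E / W]
E/W/W ⇒ W/W/W   [E ::= W]
W/W/W ⇒ v/W/W   [W ::= v]
v/W/W ⇒ v/v/W   [W ::= v]
v/v/W ⇒ v/v/v   [W ::= v]

E ⇒ E/W ⇒ E/W/W ⇒ W/W/W ⇒ v/W/W ⇒ v/v/W ⇒ v/v/v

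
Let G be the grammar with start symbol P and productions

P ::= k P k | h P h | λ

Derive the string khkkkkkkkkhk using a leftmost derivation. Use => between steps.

P => kPk => khPhk => khkPkhk => khkkPkkhk => khkkkPkkkhk => khkkkkPkkkkhk => khkkkkkkkkhk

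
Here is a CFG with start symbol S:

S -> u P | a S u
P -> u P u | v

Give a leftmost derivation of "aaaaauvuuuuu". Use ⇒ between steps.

S⇒aSu⇒aaSuu⇒aaaSuuu⇒aaaaSuuuu⇒aaaaaSuuuuu⇒aaaaauPuuuuu⇒aaaaauvuuuuu

S ⇒ aSu   [S -> a S u]
aSu ⇒ aaSuu   [S -> a S u]
aaSuu ⇒ aaaSuuu   [S -> a S u]
aaaSuuu ⇒ aaaaSuuuu   [S -> a S u]
aaaaSuuuu ⇒ aaaaaSuuuuu   [S -> a S u]
aaaaaSuuuuu ⇒ aaaaauPuuuuu   [S -> u P]
aaaaauPuuuuu ⇒ aaaaauvuuuuu   [P -> v]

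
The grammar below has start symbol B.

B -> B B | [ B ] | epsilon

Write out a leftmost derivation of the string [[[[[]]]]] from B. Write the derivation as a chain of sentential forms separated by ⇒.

B ⇒ BB ⇒ BBB ⇒ [B]BB ⇒ [BB]BB ⇒ [[B]B]BB ⇒ [[[B]]B]BB ⇒ [[[[B]]]B]BB ⇒ [[[[[B]]]]B]BB ⇒ [[[[[]]]]B]BB ⇒ [[[[[]]]]]BB ⇒ [[[[[]]]]]B ⇒ [[[[[]]]]]

B ⇒ BB   [B -> B B]
BB ⇒ BBB   [B -> B B]
BBB ⇒ [B]BB   [B -> [ B ]]
[B]BB ⇒ [BB]BB   [B -> B B]
[BB]BB ⇒ [[B]B]BB   [B -> [ B ]]
[[B]B]BB ⇒ [[[B]]B]BB   [B -> [ B ]]
[[[B]]B]BB ⇒ [[[[B]]]B]BB   [B -> [ B ]]
[[[[B]]]B]BB ⇒ [[[[[B]]]]B]BB   [B -> [ B ]]
[[[[[B]]]]B]BB ⇒ [[[[[]]]]B]BB   [B -> epsilon]
[[[[[]]]]B]BB ⇒ [[[[[]]]]]BB   [B -> epsilon]
[[[[[]]]]]BB ⇒ [[[[[]]]]]B   [B -> epsilon]
[[[[[]]]]]B ⇒ [[[[[]]]]]   [B -> epsilon]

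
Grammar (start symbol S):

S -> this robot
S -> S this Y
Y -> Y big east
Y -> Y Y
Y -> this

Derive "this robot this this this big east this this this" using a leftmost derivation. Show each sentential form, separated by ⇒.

S ⇒ S this Y   [S -> S this Y]
S this Y ⇒ S this Y this Y   [S -> S this Y]
S this Y this Y ⇒ this robot this Y this Y   [S -> this robot]
this robot this Y this Y ⇒ this robot this Y Y this Y   [Y -> Y Y]
this robot this Y Y this Y ⇒ this robot this Y big east Y this Y   [Y -> Y big east]
this robot this Y big east Y this Y ⇒ this robot this Y Y big east Y this Y   [Y -> Y Y]
this robot this Y Y big east Y this Y ⇒ this robot this this Y big east Y this Y   [Y -> this]
this robot this this Y big east Y this Y ⇒ this robot this this this big east Y this Y   [Y -> this]
this robot this this this big east Y this Y ⇒ this robot this this this big east this this Y   [Y -> this]
this robot this this this big east this this Y ⇒ this robot this this this big east this this this   [Y -> this]

S ⇒ S this Y ⇒ S this Y this Y ⇒ this robot this Y this Y ⇒ this robot this Y Y this Y ⇒ this robot this Y big east Y this Y ⇒ this robot this Y Y big east Y this Y ⇒ this robot this this Y big east Y this Y ⇒ this robot this this this big east Y this Y ⇒ this robot this this this big east this this Y ⇒ this robot this this this big east this this this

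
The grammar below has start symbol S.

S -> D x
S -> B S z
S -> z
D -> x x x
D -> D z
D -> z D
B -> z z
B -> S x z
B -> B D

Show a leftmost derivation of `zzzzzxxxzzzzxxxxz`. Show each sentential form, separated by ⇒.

S ⇒ BSz   [S -> B S z]
BSz ⇒ BDSz   [B -> B D]
BDSz ⇒ zzDSz   [B -> z z]
zzDSz ⇒ zzDzSz   [D -> D z]
zzDzSz ⇒ zzzDzSz   [D -> z D]
zzzDzSz ⇒ zzzDzzSz   [D -> D z]
zzzDzzSz ⇒ zzzzDzzSz   [D -> z D]
zzzzDzzSz ⇒ zzzzzDzzSz   [D -> z D]
zzzzzDzzSz ⇒ zzzzzDzzzSz   [D -> D z]
zzzzzDzzzSz ⇒ zzzzzDzzzzSz   [D -> D z]
zzzzzDzzzzSz ⇒ zzzzzxxxzzzzSz   [D -> x x x]
zzzzzxxxzzzzSz ⇒ zzzzzxxxzzzzDxz   [S -> D x]
zzzzzxxxzzzzDxz ⇒ zzzzzxxxzzzzxxxxz   [D -> x x x]

S⇒BSz⇒BDSz⇒zzDSz⇒zzDzSz⇒zzzDzSz⇒zzzDzzSz⇒zzzzDzzSz⇒zzzzzDzzSz⇒zzzzzDzzzSz⇒zzzzzDzzzzSz⇒zzzzzxxxzzzzSz⇒zzzzzxxxzzzzDxz⇒zzzzzxxxzzzzxxxxz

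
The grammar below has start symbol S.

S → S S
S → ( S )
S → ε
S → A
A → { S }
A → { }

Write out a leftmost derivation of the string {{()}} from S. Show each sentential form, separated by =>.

S => A => {S} => {A} => {{S}} => {{SS}} => {{(S)S}} => {{()S}} => {{()}}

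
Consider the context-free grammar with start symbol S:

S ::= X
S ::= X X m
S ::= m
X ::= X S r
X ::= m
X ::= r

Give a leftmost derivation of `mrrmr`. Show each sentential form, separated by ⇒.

S ⇒ X ⇒ XSr ⇒ XSrSr ⇒ mSrSr ⇒ mXrSr ⇒ mrrSr ⇒ mrrmr

S ⇒ X   [S ::= X]
X ⇒ XSr   [X ::= X S r]
XSr ⇒ XSrSr   [X ::= X S r]
XSrSr ⇒ mSrSr   [X ::= m]
mSrSr ⇒ mXrSr   [S ::= X]
mXrSr ⇒ mrrSr   [X ::= r]
mrrSr ⇒ mrrmr   [S ::= m]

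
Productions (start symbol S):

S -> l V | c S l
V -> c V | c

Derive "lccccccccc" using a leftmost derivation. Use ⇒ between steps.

S ⇒ lV   [S -> l V]
lV ⇒ lcV   [V -> c V]
lcV ⇒ lccV   [V -> c V]
lccV ⇒ lcccV   [V -> c V]
lcccV ⇒ lccccV   [V -> c V]
lccccV ⇒ lcccccV   [V -> c V]
lcccccV ⇒ lccccccV   [V -> c V]
lccccccV ⇒ lcccccccV   [V -> c V]
lcccccccV ⇒ lccccccccV   [V -> c V]
lccccccccV ⇒ lccccccccc   [V -> c]

S ⇒ lV ⇒ lcV ⇒ lccV ⇒ lcccV ⇒ lccccV ⇒ lcccccV ⇒ lccccccV ⇒ lcccccccV ⇒ lccccccccV ⇒ lccccccccc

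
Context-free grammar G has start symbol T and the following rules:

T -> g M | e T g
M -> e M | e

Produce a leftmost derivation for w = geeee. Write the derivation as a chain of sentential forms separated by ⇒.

T⇒gM⇒geM⇒geeM⇒geeeM⇒geeee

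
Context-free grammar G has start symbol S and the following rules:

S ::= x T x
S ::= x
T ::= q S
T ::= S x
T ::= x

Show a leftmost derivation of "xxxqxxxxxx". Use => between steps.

S => xTx   [S ::= x T x]
xTx => xSxx   [T ::= S x]
xSxx => xxTxxx   [S ::= x T x]
xxTxxx => xxSxxxx   [T ::= S x]
xxSxxxx => xxxTxxxxx   [S ::= x T x]
xxxTxxxxx => xxxqSxxxxx   [T ::= q S]
xxxqSxxxxx => xxxqxxxxxx   [S ::= x]

S=>xTx=>xSxx=>xxTxxx=>xxSxxxx=>xxxTxxxxx=>xxxqSxxxxx=>xxxqxxxxxx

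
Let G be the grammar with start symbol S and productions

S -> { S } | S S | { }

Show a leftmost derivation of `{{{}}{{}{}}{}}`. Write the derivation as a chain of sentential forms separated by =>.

S=>{S}=>{SS}=>{{S}S}=>{{{}}S}=>{{{}}SS}=>{{{}}{S}S}=>{{{}}{SS}S}=>{{{}}{{}S}S}=>{{{}}{{}{}}S}=>{{{}}{{}{}}{}}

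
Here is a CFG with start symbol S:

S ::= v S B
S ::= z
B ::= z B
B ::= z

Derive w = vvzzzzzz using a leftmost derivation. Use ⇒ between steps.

S ⇒ vSB   [S ::= v S B]
vSB ⇒ vvSBB   [S ::= v S B]
vvSBB ⇒ vvzBB   [S ::= z]
vvzBB ⇒ vvzzBB   [B ::= z B]
vvzzBB ⇒ vvzzzBB   [B ::= z B]
vvzzzBB ⇒ vvzzzzB   [B ::= z]
vvzzzzB ⇒ vvzzzzzB   [B ::= z B]
vvzzzzzB ⇒ vvzzzzzz   [B ::= z]

S ⇒ vSB ⇒ vvSBB ⇒ vvzBB ⇒ vvzzBB ⇒ vvzzzBB ⇒ vvzzzzB ⇒ vvzzzzzB ⇒ vvzzzzzz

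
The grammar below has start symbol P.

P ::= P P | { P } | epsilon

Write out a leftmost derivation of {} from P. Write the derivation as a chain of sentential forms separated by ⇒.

P ⇒ PP   [P ::= P P]
PP ⇒ PPP   [P ::= P P]
PPP ⇒ {P}PP   [P ::= { P }]
{P}PP ⇒ {}PP   [P ::= epsilon]
{}PP ⇒ {}P   [P ::= epsilon]
{}P ⇒ {}   [P ::= epsilon]

P ⇒ PP ⇒ PPP ⇒ {P}PP ⇒ {}PP ⇒ {}P ⇒ {}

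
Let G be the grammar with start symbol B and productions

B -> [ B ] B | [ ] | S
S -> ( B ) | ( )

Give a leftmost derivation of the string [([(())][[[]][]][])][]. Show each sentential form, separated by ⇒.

B ⇒ [B]B   [B -> [ B ] B]
[B]B ⇒ [S]B   [B -> S]
[S]B ⇒ [(B)]B   [S -> ( B )]
[(B)]B ⇒ [([B]B)]B   [B -> [ B ] B]
[([B]B)]B ⇒ [([S]B)]B   [B -> S]
[([S]B)]B ⇒ [([(B)]B)]B   [S -> ( B )]
[([(B)]B)]B ⇒ [([(S)]B)]B   [B -> S]
[([(S)]B)]B ⇒ [([(())]B)]B   [S -> ( )]
[([(())]B)]B ⇒ [([(())][B]B)]B   [B -> [ B ] B]
[([(())][B]B)]B ⇒ [([(())][[B]B]B)]B   [B -> [ B ] B]
[([(())][[B]B]B)]B ⇒ [([(())][[[]]B]B)]B   [B -> [ ]]
[([(())][[[]]B]B)]B ⇒ [([(())][[[]][]]B)]B   [B -> [ ]]
[([(())][[[]][]]B)]B ⇒ [([(())][[[]][]][])]B   [B -> [ ]]
[([(())][[[]][]][])]B ⇒ [([(())][[[]][]][])][]   [B -> [ ]]

B⇒[B]B⇒[S]B⇒[(B)]B⇒[([B]B)]B⇒[([S]B)]B⇒[([(B)]B)]B⇒[([(S)]B)]B⇒[([(())]B)]B⇒[([(())][B]B)]B⇒[([(())][[B]B]B)]B⇒[([(())][[[]]B]B)]B⇒[([(())][[[]][]]B)]B⇒[([(())][[[]][]][])]B⇒[([(())][[[]][]][])][]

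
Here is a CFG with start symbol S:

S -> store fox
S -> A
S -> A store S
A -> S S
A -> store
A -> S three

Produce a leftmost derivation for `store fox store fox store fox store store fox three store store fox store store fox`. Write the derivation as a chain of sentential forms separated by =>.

S => A store S => S S store S => store fox S store S => store fox A store S store S => store fox S three store S store S => store fox A store S three store S store S => store fox S S store S three store S store S => store fox store fox S store S three store S store S => store fox store fox store fox store S three store S store S => store fox store fox store fox store store fox three store S store S => store fox store fox store fox store store fox three store store fox store S => store fox store fox store fox store store fox three store store fox store store fox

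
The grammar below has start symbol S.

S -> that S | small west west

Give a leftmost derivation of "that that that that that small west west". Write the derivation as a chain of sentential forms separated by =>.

S => that S => that that S => that that that S => that that that that S => that that that that that S => that that that that that small west west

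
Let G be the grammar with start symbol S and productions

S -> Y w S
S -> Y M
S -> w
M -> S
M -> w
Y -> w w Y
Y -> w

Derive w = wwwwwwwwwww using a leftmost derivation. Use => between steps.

S => YM => wM => wS => wYM => wwM => wwS => wwYwS => wwwwYwS => wwwwwwYwS => wwwwwwwwYwS => wwwwwwwwwwS => wwwwwwwwwww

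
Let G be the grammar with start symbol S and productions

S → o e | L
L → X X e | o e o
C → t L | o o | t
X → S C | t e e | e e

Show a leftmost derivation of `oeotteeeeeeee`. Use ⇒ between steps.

S ⇒ L ⇒ XXe ⇒ SCXe ⇒ LCXe ⇒ oeoCXe ⇒ oeotLXe ⇒ oeotXXeXe ⇒ oeotteeXeXe ⇒ oeotteeeeeXe ⇒ oeotteeeeeeee

S ⇒ L   [S → L]
L ⇒ XXe   [L → X X e]
XXe ⇒ SCXe   [X → S C]
SCXe ⇒ LCXe   [S → L]
LCXe ⇒ oeoCXe   [L → o e o]
oeoCXe ⇒ oeotLXe   [C → t L]
oeotLXe ⇒ oeotXXeXe   [L → X X e]
oeotXXeXe ⇒ oeotteeXeXe   [X → t e e]
oeotteeXeXe ⇒ oeotteeeeeXe   [X → e e]
oeotteeeeeXe ⇒ oeotteeeeeeee   [X → e e]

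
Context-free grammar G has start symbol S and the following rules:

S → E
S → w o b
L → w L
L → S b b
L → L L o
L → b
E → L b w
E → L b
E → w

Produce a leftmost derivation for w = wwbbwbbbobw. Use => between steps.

S=>E=>Lbw=>wLbw=>wLLobw=>wSbbLobw=>wEbbLobw=>wLbwbbLobw=>wwLbwbbLobw=>wwbbwbbLobw=>wwbbwbbbobw

S => E   [S → E]
E => Lbw   [E → L b w]
Lbw => wLbw   [L → w L]
wLbw => wLLobw   [L → L L o]
wLLobw => wSbbLobw   [L → S b b]
wSbbLobw => wEbbLobw   [S → E]
wEbbLobw => wLbwbbLobw   [E → L b w]
wLbwbbLobw => wwLbwbbLobw   [L → w L]
wwLbwbbLobw => wwbbwbbLobw   [L → b]
wwbbwbbLobw => wwbbwbbbobw   [L → b]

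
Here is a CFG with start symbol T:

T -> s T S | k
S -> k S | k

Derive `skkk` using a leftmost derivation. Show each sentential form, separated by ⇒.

T ⇒ sTS   [T -> s T S]
sTS ⇒ skS   [T -> k]
skS ⇒ skkS   [S -> k S]
skkS ⇒ skkk   [S -> k]

T ⇒ sTS ⇒ skS ⇒ skkS ⇒ skkk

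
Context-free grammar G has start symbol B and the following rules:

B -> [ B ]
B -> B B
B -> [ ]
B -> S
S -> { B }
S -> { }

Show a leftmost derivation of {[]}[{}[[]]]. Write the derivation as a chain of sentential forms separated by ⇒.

B⇒BB⇒SB⇒{B}B⇒{[]}B⇒{[]}[B]⇒{[]}[BB]⇒{[]}[SB]⇒{[]}[{}B]⇒{[]}[{}[B]]⇒{[]}[{}[[]]]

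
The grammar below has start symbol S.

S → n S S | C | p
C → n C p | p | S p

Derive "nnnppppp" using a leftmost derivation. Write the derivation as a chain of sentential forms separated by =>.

S => nSS => nnSSS => nnnSSSS => nnnCSSS => nnnSpSSS => nnnppSSS => nnnpppSS => nnnppppS => nnnppppp

S => nSS   [S → n S S]
nSS => nnSSS   [S → n S S]
nnSSS => nnnSSSS   [S → n S S]
nnnSSSS => nnnCSSS   [S → C]
nnnCSSS => nnnSpSSS   [C → S p]
nnnSpSSS => nnnppSSS   [S → p]
nnnppSSS => nnnpppSS   [S → p]
nnnpppSS => nnnppppS   [S → p]
nnnppppS => nnnppppp   [S → p]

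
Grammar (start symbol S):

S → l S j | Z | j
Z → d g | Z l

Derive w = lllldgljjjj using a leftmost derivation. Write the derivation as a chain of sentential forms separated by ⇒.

S ⇒ lSj ⇒ llSjj ⇒ lllSjjj ⇒ llllSjjjj ⇒ llllZjjjj ⇒ llllZljjjj ⇒ lllldgljjjj

S ⇒ lSj   [S → l S j]
lSj ⇒ llSjj   [S → l S j]
llSjj ⇒ lllSjjj   [S → l S j]
lllSjjj ⇒ llllSjjjj   [S → l S j]
llllSjjjj ⇒ llllZjjjj   [S → Z]
llllZjjjj ⇒ llllZljjjj   [Z → Z l]
llllZljjjj ⇒ lllldgljjjj   [Z → d g]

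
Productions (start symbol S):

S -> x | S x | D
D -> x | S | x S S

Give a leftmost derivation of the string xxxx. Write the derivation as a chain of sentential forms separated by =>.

S => Sx   [S -> S x]
Sx => Dx   [S -> D]
Dx => xSSx   [D -> x S S]
xSSx => xxSx   [S -> x]
xxSx => xxxx   [S -> x]

S=>Sx=>Dx=>xSSx=>xxSx=>xxxx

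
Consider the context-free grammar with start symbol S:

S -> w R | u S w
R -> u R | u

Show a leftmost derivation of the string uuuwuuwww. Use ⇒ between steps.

S ⇒ uSw ⇒ uuSww ⇒ uuuSwww ⇒ uuuwRwww ⇒ uuuwuRwww ⇒ uuuwuuwww

S ⇒ uSw   [S -> u S w]
uSw ⇒ uuSww   [S -> u S w]
uuSww ⇒ uuuSwww   [S -> u S w]
uuuSwww ⇒ uuuwRwww   [S -> w R]
uuuwRwww ⇒ uuuwuRwww   [R -> u R]
uuuwuRwww ⇒ uuuwuuwww   [R -> u]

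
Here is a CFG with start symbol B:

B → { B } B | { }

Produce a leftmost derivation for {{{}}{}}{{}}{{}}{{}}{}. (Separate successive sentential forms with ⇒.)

B ⇒ {B}B   [B → { B } B]
{B}B ⇒ {{B}B}B   [B → { B } B]
{{B}B}B ⇒ {{{}}B}B   [B → { }]
{{{}}B}B ⇒ {{{}}{}}B   [B → { }]
{{{}}{}}B ⇒ {{{}}{}}{B}B   [B → { B } B]
{{{}}{}}{B}B ⇒ {{{}}{}}{{}}B   [B → { }]
{{{}}{}}{{}}B ⇒ {{{}}{}}{{}}{B}B   [B → { B } B]
{{{}}{}}{{}}{B}B ⇒ {{{}}{}}{{}}{{}}B   [B → { }]
{{{}}{}}{{}}{{}}B ⇒ {{{}}{}}{{}}{{}}{B}B   [B → { B } B]
{{{}}{}}{{}}{{}}{B}B ⇒ {{{}}{}}{{}}{{}}{{}}B   [B → { }]
{{{}}{}}{{}}{{}}{{}}B ⇒ {{{}}{}}{{}}{{}}{{}}{}   [B → { }]

B ⇒ {B}B ⇒ {{B}B}B ⇒ {{{}}B}B ⇒ {{{}}{}}B ⇒ {{{}}{}}{B}B ⇒ {{{}}{}}{{}}B ⇒ {{{}}{}}{{}}{B}B ⇒ {{{}}{}}{{}}{{}}B ⇒ {{{}}{}}{{}}{{}}{B}B ⇒ {{{}}{}}{{}}{{}}{{}}B ⇒ {{{}}{}}{{}}{{}}{{}}{}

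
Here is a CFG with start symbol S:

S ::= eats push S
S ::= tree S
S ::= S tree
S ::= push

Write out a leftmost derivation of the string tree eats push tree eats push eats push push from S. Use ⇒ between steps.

S ⇒ tree S ⇒ tree eats push S ⇒ tree eats push tree S ⇒ tree eats push tree eats push S ⇒ tree eats push tree eats push eats push S ⇒ tree eats push tree eats push eats push push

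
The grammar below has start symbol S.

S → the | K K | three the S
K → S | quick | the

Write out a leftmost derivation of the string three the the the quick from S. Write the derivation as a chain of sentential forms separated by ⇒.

S ⇒ three the S ⇒ three the K K ⇒ three the the K ⇒ three the the S ⇒ three the the K K ⇒ three the the the K ⇒ three the the the quick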